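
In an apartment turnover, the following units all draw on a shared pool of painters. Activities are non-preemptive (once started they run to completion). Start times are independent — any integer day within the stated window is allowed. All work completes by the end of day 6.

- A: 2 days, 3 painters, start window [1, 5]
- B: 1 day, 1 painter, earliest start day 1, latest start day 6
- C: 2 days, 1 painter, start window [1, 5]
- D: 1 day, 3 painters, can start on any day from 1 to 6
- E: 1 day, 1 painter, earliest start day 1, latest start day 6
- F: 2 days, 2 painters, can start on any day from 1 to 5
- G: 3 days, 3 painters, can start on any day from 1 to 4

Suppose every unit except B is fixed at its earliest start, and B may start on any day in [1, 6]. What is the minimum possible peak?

B@1: d1:14  d2:9  d3:3  d4:0  d5:0  d6:0 → peak 14
B@2: d1:13  d2:10  d3:3  d4:0  d5:0  d6:0 → peak 13
B@3: d1:13  d2:9  d3:4  d4:0  d5:0  d6:0 → peak 13
B@4: d1:13  d2:9  d3:3  d4:1  d5:0  d6:0 → peak 13
B@5: d1:13  d2:9  d3:3  d4:0  d5:1  d6:0 → peak 13
B@6: d1:13  d2:9  d3:3  d4:0  d5:0  d6:1 → peak 13
Best is B@2, peak 13.

13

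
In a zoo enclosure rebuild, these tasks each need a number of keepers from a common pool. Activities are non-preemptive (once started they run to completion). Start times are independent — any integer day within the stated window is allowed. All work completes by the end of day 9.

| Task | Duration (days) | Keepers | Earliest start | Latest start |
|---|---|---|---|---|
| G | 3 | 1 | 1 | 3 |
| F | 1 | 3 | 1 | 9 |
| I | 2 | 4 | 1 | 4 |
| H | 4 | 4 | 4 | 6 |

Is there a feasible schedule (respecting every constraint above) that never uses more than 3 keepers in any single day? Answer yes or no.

no

Total keeper-days = 30; over 9 days the average is 30/9 > 3, so some day must exceed 3.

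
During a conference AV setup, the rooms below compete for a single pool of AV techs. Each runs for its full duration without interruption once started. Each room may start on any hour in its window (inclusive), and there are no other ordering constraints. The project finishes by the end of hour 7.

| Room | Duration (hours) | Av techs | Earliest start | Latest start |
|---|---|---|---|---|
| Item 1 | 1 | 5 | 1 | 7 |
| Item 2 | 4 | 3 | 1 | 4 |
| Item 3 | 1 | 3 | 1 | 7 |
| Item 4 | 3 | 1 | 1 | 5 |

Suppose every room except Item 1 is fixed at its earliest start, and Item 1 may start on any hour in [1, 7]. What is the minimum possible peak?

7

Item 1@1: h1:12  h2:4  h3:4  h4:3  h5:0  h6:0  h7:0 → peak 12
Item 1@2: h1:7  h2:9  h3:4  h4:3  h5:0  h6:0  h7:0 → peak 9
Item 1@3: h1:7  h2:4  h3:9  h4:3  h5:0  h6:0  h7:0 → peak 9
Item 1@4: h1:7  h2:4  h3:4  h4:8  h5:0  h6:0  h7:0 → peak 8
Item 1@5: h1:7  h2:4  h3:4  h4:3  h5:5  h6:0  h7:0 → peak 7
Item 1@6: h1:7  h2:4  h3:4  h4:3  h5:0  h6:5  h7:0 → peak 7
Item 1@7: h1:7  h2:4  h3:4  h4:3  h5:0  h6:0  h7:5 → peak 7
Best is Item 1@5, peak 7.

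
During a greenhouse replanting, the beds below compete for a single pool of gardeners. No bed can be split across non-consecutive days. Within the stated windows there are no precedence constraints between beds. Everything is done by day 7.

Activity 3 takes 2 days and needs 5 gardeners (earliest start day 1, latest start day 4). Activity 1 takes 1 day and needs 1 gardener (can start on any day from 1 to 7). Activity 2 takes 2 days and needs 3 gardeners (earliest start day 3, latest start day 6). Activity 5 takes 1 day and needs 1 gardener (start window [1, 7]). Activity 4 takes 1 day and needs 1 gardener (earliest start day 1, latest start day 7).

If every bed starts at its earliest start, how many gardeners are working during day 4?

3

At early start, day 4 has: Activity 2.
Demand: 3 = 3.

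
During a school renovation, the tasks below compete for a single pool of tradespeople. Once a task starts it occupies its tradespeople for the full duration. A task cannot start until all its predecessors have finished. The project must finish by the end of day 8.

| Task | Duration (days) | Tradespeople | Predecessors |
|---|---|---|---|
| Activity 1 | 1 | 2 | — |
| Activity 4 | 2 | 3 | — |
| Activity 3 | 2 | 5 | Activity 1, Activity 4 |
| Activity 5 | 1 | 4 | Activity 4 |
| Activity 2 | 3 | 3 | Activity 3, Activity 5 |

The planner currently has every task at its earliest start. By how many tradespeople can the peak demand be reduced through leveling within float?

4

Early-start peak: d1:5  d2:3  d3:9  d4:5  d5:3  d6:3  d7:3  d8:0 ⇒ 9.
Leveled (Activity 1@1, Activity 4@1, Activity 3@3, Activity 5@5, Activity 2@6): d1:5  d2:3  d3:5  d4:5  d5:4  d6:3  d7:3  d8:3 ⇒ 5.
Reduction 9 − 5 = 4.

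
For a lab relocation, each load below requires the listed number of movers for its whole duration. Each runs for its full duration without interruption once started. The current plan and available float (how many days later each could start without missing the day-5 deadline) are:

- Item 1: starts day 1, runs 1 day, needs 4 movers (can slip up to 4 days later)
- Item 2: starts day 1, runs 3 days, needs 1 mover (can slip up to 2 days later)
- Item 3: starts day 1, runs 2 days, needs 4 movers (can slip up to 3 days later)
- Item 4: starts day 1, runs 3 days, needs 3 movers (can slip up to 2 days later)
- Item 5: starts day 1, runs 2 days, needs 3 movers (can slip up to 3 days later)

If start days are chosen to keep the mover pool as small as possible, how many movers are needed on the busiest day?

Early-start (Item 1@1, Item 2@1, Item 3@1, Item 4@1, Item 5@1) gives peak 15: d1:15  d2:11  d3:4  d4:0  d5:0.
Shift Item 3→4, Item 4→2, Item 5→2.
Schedule Item 1@1, Item 2@1, Item 3@4, Item 4@2, Item 5@2: d1:5  d2:7  d3:7  d4:7  d5:4 — peak 7.

7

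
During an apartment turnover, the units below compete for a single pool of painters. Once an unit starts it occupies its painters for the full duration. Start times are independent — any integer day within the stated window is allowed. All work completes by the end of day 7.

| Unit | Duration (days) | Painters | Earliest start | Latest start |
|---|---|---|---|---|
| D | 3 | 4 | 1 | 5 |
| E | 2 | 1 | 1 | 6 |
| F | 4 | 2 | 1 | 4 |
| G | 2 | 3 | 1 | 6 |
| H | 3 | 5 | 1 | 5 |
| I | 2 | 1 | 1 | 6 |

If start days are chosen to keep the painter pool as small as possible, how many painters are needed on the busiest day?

Early-start (D@1, E@1, F@1, G@1, H@1, I@1) gives peak 16: d1:16  d2:16  d3:11  d4:2  d5:0  d6:0  d7:0.
Shift F→4, G→3, H→5.
Schedule D@1, E@1, F@4, G@3, H@5, I@1: d1:6  d2:6  d3:7  d4:5  d5:7  d6:7  d7:7 — peak 7.
Total painter-days = 45 over 7 days ⇒ peak ≥ ⌈45/7⌉ = 7, so 7 is optimal.

7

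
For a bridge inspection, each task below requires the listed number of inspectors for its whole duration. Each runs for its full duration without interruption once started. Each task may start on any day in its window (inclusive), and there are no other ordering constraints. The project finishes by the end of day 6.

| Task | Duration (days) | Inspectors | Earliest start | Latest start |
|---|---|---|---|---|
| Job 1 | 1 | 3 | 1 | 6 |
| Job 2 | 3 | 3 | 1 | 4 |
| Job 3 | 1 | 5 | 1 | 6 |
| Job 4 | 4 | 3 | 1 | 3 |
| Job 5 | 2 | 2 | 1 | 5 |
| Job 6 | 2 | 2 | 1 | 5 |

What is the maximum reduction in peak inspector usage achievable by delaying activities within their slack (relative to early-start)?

Early-start peak: d1:18  d2:10  d3:6  d4:3  d5:0  d6:0 ⇒ 18.
Leveled (Job 1@1, Job 2@1, Job 3@6, Job 4@2, Job 5@4, Job 6@4): d1:6  d2:6  d3:6  d4:7  d5:7  d6:5 ⇒ 7.
Reduction 18 − 7 = 11.

11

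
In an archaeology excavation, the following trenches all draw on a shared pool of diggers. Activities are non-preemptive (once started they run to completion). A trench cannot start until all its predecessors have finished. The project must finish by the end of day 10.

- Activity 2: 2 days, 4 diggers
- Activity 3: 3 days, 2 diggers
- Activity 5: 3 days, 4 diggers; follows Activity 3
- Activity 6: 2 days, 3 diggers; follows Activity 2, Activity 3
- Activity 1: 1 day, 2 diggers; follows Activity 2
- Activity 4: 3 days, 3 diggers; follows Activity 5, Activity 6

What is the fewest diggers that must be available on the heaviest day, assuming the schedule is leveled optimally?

7

Schedule Activity 2@1, Activity 3@1, Activity 5@4, Activity 6@4, Activity 1@3, Activity 4@7: d1:6  d2:6  d3:4  d4:7  d5:7  d6:4  d7:3  d8:3  d9:3  d10:0 — peak 7.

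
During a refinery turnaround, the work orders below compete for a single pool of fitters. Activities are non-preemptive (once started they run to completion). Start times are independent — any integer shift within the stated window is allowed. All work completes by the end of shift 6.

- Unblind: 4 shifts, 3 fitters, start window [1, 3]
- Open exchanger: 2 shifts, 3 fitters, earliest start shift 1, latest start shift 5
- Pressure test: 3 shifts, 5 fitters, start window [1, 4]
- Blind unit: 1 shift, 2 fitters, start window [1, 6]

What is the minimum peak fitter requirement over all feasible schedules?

8

Early-start (Unblind@1, Open exchanger@1, Pressure test@1, Blind unit@1) gives peak 13: s1:13  s2:11  s3:8  s4:3  s5:0  s6:0.
Shift Pressure test→3.
Schedule Unblind@1, Open exchanger@1, Pressure test@3, Blind unit@1: s1:8  s2:6  s3:8  s4:8  s5:5  s6:0 — peak 8.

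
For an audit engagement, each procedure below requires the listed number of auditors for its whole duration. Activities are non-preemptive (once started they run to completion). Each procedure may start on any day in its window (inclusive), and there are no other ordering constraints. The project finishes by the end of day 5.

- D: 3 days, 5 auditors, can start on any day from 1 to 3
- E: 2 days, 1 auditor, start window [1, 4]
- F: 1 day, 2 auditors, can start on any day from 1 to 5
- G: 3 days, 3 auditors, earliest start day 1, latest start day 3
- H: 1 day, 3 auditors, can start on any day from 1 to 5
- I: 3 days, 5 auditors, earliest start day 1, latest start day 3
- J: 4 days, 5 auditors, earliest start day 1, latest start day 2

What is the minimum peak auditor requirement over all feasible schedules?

Early-start (D@1, E@1, F@1, G@1, H@1, I@1, J@1) gives peak 24: d1:24  d2:19  d3:18  d4:5  d5:0.
Shift I→3, J→2.
Schedule D@1, E@1, F@1, G@1, H@1, I@3, J@2: d1:14  d2:14  d3:18  d4:10  d5:10 — peak 18.

18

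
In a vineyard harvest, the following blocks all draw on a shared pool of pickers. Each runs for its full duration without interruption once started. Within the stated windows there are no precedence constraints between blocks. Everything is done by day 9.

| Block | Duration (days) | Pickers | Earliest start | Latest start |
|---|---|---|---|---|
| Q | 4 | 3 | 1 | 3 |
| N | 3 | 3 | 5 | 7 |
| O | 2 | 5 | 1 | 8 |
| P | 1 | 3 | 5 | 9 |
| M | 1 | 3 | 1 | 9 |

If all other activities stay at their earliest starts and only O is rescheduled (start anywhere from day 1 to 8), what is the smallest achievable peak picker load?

O@1: d1:11  d2:8  d3:3  d4:3  d5:6  d6:3  d7:3  d8:0  d9:0 → peak 11
O@2: d1:6  d2:8  d3:8  d4:3  d5:6  d6:3  d7:3  d8:0  d9:0 → peak 8
O@3: d1:6  d2:3  d3:8  d4:8  d5:6  d6:3  d7:3  d8:0  d9:0 → peak 8
O@4: d1:6  d2:3  d3:3  d4:8  d5:11  d6:3  d7:3  d8:0  d9:0 → peak 11
O@5: d1:6  d2:3  d3:3  d4:3  d5:11  d6:8  d7:3  d8:0  d9:0 → peak 11
O@6: d1:6  d2:3  d3:3  d4:3  d5:6  d6:8  d7:8  d8:0  d9:0 → peak 8
O@7: d1:6  d2:3  d3:3  d4:3  d5:6  d6:3  d7:8  d8:5  d9:0 → peak 8
O@8: d1:6  d2:3  d3:3  d4:3  d5:6  d6:3  d7:3  d8:5  d9:5 → peak 6
Best is O@8, peak 6.

6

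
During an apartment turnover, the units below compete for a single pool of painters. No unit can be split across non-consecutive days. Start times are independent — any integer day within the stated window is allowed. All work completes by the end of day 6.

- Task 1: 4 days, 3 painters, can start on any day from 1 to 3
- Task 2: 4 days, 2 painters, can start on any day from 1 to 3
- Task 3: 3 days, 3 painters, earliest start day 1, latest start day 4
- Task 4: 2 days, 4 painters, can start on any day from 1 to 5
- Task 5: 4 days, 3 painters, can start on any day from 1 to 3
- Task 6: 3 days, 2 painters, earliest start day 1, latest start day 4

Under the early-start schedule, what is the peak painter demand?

Early-start schedule: Task 1@1, Task 2@1, Task 3@1, Task 4@1, Task 5@1, Task 6@1.
Load per day: day 1: 17, day 2: 17, day 3: 13, day 4: 8, day 5: 0, day 6: 0.
Peak is 17.

17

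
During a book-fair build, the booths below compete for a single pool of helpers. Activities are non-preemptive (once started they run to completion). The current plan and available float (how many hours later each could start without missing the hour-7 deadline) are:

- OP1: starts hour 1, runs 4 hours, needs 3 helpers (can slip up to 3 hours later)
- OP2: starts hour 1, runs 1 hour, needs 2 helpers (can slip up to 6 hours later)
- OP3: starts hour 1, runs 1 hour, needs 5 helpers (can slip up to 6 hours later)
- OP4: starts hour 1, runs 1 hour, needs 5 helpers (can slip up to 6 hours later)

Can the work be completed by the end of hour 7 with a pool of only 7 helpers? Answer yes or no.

Schedule OP1@1, OP2@1, OP3@5, OP4@6: h1:5  h2:3  h3:3  h4:3  h5:5  h6:5  h7:0 — peak 5 ≤ 7.

yes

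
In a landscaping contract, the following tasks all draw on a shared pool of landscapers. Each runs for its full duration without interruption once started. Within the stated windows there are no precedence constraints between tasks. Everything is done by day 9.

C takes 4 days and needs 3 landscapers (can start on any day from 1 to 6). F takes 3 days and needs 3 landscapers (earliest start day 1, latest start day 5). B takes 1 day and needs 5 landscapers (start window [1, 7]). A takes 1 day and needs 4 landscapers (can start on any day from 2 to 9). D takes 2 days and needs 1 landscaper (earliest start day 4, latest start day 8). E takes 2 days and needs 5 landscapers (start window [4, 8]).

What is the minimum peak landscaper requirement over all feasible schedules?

Early-start (C@1, F@1, B@1, A@2, D@4, E@4) gives peak 11: d1:11  d2:10  d3:6  d4:9  d5:6  d6:0  d7:0  d8:0  d9:0.
Shift B→5, A→6, E→7.
Schedule C@1, F@1, B@5, A@6, D@4, E@7: d1:6  d2:6  d3:6  d4:4  d5:6  d6:4  d7:5  d8:5  d9:0 — peak 6.

6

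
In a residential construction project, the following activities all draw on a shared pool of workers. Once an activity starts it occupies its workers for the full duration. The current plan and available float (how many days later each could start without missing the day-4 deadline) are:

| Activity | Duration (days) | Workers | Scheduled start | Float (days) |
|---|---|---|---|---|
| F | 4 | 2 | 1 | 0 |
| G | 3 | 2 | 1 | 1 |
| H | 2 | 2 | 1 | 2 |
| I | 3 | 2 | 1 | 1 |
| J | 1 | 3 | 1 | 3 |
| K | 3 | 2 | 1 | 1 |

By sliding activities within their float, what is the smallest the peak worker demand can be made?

10

Early-start (F@1, G@1, H@1, I@1, J@1, K@1) gives peak 13: d1:13  d2:10  d3:8  d4:2.
Shift J→4.
Schedule F@1, G@1, H@1, I@1, J@4, K@1: d1:10  d2:10  d3:8  d4:5 — peak 10.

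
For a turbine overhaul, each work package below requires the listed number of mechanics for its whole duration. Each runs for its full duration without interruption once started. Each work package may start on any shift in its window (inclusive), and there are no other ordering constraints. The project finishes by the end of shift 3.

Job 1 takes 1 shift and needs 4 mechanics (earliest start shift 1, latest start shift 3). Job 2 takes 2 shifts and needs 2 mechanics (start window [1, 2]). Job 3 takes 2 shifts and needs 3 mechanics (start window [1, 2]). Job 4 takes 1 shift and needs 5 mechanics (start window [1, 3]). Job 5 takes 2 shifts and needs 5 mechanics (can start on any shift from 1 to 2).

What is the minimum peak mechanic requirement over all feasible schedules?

10

Early-start (Job 1@1, Job 2@1, Job 3@1, Job 4@1, Job 5@1) gives peak 19: s1:19  s2:10  s3:0.
Shift Job 4→3, Job 5→2.
Schedule Job 1@1, Job 2@1, Job 3@1, Job 4@3, Job 5@2: s1:9  s2:10  s3:10 — peak 10.
Total mechanic-shifts = 29 over 3 shifts ⇒ peak ≥ ⌈29/3⌉ = 10, so 10 is optimal.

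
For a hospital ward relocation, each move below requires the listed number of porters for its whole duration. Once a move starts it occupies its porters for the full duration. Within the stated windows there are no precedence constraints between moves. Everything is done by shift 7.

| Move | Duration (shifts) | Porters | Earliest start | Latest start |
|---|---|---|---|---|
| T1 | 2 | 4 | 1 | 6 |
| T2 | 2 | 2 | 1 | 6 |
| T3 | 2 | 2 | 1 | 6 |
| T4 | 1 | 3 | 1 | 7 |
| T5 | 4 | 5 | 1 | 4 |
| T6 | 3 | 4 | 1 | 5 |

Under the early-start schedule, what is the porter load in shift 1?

At early start, shift 1 has: T1, T2, T3, T4, T5, T6.
Demand: 4 + 2 + 2 + 3 + 5 + 4 = 20.

20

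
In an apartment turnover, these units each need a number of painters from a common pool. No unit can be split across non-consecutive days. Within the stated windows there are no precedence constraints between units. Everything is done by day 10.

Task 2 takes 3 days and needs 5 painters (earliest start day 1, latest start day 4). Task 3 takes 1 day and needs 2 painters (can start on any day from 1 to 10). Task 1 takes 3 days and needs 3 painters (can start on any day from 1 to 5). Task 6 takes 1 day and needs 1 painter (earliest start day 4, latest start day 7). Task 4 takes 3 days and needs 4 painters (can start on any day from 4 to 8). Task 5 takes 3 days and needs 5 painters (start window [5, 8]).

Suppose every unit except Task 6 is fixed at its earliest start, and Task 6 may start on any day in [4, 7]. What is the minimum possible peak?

Task 6@4: d1:10  d2:8  d3:8  d4:5  d5:9  d6:9  d7:5  d8:0  d9:0  d10:0 → peak 10
Task 6@5: d1:10  d2:8  d3:8  d4:4  d5:10  d6:9  d7:5  d8:0  d9:0  d10:0 → peak 10
Task 6@6: d1:10  d2:8  d3:8  d4:4  d5:9  d6:10  d7:5  d8:0  d9:0  d10:0 → peak 10
Task 6@7: d1:10  d2:8  d3:8  d4:4  d5:9  d6:9  d7:6  d8:0  d9:0  d10:0 → peak 10
Best is Task 6@4, peak 10.

10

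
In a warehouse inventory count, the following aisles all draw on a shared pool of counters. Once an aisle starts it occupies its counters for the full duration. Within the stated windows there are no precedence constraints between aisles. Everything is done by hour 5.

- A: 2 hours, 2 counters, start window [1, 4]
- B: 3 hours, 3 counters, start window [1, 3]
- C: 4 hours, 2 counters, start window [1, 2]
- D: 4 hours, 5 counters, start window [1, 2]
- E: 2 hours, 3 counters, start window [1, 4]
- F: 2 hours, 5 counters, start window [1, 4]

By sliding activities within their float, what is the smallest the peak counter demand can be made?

14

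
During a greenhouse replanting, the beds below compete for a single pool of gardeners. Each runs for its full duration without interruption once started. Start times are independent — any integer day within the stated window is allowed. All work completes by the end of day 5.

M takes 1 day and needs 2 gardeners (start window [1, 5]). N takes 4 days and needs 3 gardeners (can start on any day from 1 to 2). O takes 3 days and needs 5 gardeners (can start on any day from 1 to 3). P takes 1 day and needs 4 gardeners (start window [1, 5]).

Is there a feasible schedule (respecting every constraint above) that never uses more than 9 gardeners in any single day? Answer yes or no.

Schedule M@1, N@1, O@2, P@5: d1:5  d2:8  d3:8  d4:8  d5:4 — peak 8 ≤ 9.

yes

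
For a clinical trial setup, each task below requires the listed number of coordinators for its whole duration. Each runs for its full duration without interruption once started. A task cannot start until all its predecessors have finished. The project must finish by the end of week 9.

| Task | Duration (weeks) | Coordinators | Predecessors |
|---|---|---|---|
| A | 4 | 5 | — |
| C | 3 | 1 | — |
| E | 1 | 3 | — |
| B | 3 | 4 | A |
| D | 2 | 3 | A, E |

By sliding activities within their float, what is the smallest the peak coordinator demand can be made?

Early-start (A@1, C@1, E@1, B@5, D@5) gives peak 9: w1:9  w2:6  w3:6  w4:5  w5:7  w6:7  w7:4  w8:0  w9:0.
Shift E→5, D→6.
Schedule A@1, C@1, E@5, B@5, D@6: w1:6  w2:6  w3:6  w4:5  w5:7  w6:7  w7:7  w8:0  w9:0 — peak 7.

7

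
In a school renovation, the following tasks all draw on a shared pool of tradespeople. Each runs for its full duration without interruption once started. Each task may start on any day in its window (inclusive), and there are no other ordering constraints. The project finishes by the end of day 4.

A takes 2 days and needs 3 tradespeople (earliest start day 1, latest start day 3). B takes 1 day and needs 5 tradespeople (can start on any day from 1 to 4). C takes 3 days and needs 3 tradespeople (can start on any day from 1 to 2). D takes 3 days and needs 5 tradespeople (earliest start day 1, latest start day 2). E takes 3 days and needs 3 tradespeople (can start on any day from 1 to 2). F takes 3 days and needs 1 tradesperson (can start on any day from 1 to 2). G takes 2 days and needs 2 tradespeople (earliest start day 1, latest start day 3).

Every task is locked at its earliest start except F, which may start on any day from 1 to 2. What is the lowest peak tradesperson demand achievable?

F@1: d1:22  d2:17  d3:12  d4:0 → peak 22
F@2: d1:21  d2:17  d3:12  d4:1 → peak 21
Best is F@2, peak 21.

21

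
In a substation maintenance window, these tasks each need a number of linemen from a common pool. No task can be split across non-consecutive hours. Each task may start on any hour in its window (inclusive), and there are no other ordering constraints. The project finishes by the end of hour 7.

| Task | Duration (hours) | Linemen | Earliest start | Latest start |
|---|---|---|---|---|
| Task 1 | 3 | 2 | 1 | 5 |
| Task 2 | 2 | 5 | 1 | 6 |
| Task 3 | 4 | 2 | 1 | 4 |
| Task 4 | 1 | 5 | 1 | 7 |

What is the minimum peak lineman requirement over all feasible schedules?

5

Early-start (Task 1@1, Task 2@1, Task 3@1, Task 4@1) gives peak 14: h1:14  h2:9  h3:4  h4:2  h5:0  h6:0  h7:0.
Shift Task 2→5, Task 4→7.
Schedule Task 1@1, Task 2@5, Task 3@1, Task 4@7: h1:4  h2:4  h3:4  h4:2  h5:5  h6:5  h7:5 — peak 5.
Total lineman-hours = 29 over 7 hours ⇒ peak ≥ ⌈29/7⌉ = 5, so 5 is optimal.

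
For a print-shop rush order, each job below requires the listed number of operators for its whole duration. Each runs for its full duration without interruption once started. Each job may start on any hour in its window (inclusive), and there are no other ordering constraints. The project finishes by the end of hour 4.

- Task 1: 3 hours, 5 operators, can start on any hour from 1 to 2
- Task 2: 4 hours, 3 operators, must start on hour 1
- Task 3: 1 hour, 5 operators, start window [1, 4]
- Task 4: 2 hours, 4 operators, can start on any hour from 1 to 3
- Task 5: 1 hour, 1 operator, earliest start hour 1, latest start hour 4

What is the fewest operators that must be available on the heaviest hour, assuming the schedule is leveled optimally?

12

Early-start (Task 1@1, Task 2@1, Task 3@1, Task 4@1, Task 5@1) gives peak 18: h1:18  h2:12  h3:8  h4:3.
Shift Task 3→4, Task 5→3.
Schedule Task 1@1, Task 2@1, Task 3@4, Task 4@1, Task 5@3: h1:12  h2:12  h3:9  h4:8 — peak 12.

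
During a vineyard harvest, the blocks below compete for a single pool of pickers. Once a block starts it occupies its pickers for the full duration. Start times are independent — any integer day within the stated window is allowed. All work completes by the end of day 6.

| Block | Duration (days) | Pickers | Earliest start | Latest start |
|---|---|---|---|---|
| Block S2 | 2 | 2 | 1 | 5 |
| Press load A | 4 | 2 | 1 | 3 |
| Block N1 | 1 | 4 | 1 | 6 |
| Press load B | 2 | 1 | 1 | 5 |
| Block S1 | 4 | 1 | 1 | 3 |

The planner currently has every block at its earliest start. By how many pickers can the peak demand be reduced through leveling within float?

5

Early-start peak: d1:10  d2:6  d3:3  d4:3  d5:0  d6:0 ⇒ 10.
Leveled (Block S2@1, Press load A@1, Block N1@5, Press load B@1, Block S1@3): d1:5  d2:5  d3:3  d4:3  d5:5  d6:1 ⇒ 5.
Reduction 10 − 5 = 5.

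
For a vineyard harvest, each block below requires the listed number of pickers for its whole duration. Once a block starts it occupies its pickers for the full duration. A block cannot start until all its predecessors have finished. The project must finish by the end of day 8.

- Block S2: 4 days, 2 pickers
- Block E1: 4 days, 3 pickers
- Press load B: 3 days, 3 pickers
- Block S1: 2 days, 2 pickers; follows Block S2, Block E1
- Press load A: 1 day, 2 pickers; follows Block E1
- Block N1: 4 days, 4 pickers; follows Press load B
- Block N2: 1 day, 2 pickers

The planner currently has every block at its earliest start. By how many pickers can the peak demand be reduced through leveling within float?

2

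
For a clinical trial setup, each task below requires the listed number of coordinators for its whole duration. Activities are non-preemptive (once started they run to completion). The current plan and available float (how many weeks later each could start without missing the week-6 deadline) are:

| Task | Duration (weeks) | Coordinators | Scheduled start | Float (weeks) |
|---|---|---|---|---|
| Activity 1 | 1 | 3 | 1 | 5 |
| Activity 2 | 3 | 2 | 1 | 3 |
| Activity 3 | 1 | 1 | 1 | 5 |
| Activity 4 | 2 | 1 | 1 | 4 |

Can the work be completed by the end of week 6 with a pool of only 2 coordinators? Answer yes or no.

The minimum achievable peak is 3; 2 < 3, so no feasible schedule stays within the cap.

no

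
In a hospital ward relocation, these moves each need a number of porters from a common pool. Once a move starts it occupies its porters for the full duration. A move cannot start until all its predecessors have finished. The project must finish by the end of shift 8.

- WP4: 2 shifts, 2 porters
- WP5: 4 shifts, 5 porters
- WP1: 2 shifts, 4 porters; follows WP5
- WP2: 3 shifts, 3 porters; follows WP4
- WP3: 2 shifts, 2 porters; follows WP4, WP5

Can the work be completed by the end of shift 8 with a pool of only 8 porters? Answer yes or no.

Schedule WP4@1, WP5@1, WP1@5, WP2@5, WP3@7: s1:7  s2:7  s3:5  s4:5  s5:7  s6:7  s7:5  s8:2 — peak 7 ≤ 8.

yes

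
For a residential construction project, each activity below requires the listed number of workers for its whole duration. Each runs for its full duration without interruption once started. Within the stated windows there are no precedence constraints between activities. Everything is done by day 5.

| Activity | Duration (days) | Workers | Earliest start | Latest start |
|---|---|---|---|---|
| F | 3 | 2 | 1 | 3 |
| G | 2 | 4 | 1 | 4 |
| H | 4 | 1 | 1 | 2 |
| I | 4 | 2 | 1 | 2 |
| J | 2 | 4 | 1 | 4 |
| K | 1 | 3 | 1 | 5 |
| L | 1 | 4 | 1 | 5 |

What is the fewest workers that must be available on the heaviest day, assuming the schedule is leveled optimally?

9

Early-start (F@1, G@1, H@1, I@1, J@1, K@1, L@1) gives peak 20: d1:20  d2:13  d3:5  d4:3  d5:0.
Shift J→3, K→5, L→5.
Schedule F@1, G@1, H@1, I@1, J@3, K@5, L@5: d1:9  d2:9  d3:9  d4:7  d5:7 — peak 9.
Total worker-days = 41 over 5 days ⇒ peak ≥ ⌈41/5⌉ = 9, so 9 is optimal.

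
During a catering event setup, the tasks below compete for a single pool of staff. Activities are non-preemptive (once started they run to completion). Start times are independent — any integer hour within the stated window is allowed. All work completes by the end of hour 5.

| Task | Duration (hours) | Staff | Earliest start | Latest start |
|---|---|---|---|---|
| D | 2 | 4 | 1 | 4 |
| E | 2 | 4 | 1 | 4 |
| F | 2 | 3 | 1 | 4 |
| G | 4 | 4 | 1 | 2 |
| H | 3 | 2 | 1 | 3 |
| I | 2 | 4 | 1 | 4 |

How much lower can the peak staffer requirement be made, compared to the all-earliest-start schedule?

Early-start peak: h1:21  h2:21  h3:6  h4:4  h5:0 ⇒ 21.
Leveled (D@1, E@1, F@3, G@1, H@3, I@3): h1:12  h2:12  h3:13  h4:13  h5:2 ⇒ 13.
Reduction 21 − 13 = 8.

8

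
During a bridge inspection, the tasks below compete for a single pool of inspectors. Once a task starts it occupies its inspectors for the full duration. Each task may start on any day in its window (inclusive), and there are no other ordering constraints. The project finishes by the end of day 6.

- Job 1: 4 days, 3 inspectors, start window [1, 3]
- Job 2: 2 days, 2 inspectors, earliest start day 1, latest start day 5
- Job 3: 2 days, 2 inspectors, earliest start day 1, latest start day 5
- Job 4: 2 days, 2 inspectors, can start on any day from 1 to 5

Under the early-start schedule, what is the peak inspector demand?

Early-start schedule: Job 1@1, Job 2@1, Job 3@1, Job 4@1.
Load per day: day 1: 9, day 2: 9, day 3: 3, day 4: 3, day 5: 0, day 6: 0.
Peak is 9.

9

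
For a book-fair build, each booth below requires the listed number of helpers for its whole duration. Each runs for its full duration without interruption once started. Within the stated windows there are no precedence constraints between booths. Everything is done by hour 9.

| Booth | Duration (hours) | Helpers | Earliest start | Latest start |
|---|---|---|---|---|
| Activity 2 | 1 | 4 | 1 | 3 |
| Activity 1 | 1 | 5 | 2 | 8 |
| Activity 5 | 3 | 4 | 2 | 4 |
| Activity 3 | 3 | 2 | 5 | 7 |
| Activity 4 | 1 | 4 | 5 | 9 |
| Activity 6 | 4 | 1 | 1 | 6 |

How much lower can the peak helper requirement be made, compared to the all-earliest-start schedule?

5

Early-start peak: h1:5  h2:10  h3:5  h4:5  h5:6  h6:2  h7:2  h8:0  h9:0 ⇒ 10.
Leveled (Activity 2@1, Activity 1@2, Activity 5@3, Activity 3@6, Activity 4@9, Activity 6@3): h1:4  h2:5  h3:5  h4:5  h5:5  h6:3  h7:2  h8:2  h9:4 ⇒ 5.
Reduction 10 − 5 = 5.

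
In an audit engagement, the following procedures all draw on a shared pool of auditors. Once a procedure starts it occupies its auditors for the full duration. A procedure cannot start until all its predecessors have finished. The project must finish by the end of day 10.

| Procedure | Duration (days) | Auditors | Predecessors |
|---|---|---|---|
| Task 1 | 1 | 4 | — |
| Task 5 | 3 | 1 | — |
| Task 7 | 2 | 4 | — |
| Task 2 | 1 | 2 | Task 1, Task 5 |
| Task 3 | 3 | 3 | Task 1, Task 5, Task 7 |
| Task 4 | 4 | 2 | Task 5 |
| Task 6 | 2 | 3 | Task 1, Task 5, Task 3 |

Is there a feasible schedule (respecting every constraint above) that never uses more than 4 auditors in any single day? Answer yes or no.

no

The minimum achievable peak is 5; 4 < 5, so no feasible schedule stays within the cap.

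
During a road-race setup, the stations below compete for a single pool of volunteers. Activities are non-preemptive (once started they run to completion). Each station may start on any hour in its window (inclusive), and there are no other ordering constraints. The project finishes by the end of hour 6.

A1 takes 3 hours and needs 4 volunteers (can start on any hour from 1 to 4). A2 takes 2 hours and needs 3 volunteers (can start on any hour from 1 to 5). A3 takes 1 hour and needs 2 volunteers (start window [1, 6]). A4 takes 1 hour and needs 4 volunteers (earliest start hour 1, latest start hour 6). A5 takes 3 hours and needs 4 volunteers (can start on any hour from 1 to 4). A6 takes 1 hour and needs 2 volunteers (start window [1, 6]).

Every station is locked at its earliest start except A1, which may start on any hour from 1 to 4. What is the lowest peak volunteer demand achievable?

15

A1@1: h1:19  h2:11  h3:8  h4:0  h5:0  h6:0 → peak 19
A1@2: h1:15  h2:11  h3:8  h4:4  h5:0  h6:0 → peak 15
A1@3: h1:15  h2:7  h3:8  h4:4  h5:4  h6:0 → peak 15
A1@4: h1:15  h2:7  h3:4  h4:4  h5:4  h6:4 → peak 15
Best is A1@2, peak 15.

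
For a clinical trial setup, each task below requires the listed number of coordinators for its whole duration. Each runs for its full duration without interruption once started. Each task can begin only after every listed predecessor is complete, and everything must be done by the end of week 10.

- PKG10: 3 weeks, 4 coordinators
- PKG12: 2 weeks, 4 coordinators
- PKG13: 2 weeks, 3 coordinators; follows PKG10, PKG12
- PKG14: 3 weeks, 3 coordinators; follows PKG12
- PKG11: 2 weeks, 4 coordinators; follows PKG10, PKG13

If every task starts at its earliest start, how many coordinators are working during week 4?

6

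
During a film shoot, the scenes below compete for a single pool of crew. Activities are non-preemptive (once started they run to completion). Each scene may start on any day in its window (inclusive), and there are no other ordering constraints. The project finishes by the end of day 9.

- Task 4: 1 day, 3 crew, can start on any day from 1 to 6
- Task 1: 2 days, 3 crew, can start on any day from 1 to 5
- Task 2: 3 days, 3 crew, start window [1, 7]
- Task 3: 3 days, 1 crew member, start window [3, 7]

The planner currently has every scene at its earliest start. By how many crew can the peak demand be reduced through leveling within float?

Early-start peak: d1:9  d2:6  d3:4  d4:1  d5:1  d6:0  d7:0  d8:0  d9:0 ⇒ 9.
Leveled (Task 4@1, Task 1@2, Task 2@4, Task 3@7): d1:3  d2:3  d3:3  d4:3  d5:3  d6:3  d7:1  d8:1  d9:1 ⇒ 3.
Reduction 9 − 3 = 6.

6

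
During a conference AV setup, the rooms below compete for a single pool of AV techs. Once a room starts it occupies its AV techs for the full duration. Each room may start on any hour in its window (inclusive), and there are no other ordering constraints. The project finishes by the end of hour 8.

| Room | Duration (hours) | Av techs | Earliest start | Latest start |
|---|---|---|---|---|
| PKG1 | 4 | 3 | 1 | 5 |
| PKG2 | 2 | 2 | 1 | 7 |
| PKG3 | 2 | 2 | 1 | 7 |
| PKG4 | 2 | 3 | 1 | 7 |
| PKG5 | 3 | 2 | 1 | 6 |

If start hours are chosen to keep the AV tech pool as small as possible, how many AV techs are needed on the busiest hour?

5

Early-start (PKG1@1, PKG2@1, PKG3@1, PKG4@1, PKG5@1) gives peak 12: h1:12  h2:12  h3:5  h4:3  h5:0  h6:0  h7:0  h8:0.
Shift PKG3→3, PKG4→5, PKG5→5.
Schedule PKG1@1, PKG2@1, PKG3@3, PKG4@5, PKG5@5: h1:5  h2:5  h3:5  h4:5  h5:5  h6:5  h7:2  h8:0 — peak 5.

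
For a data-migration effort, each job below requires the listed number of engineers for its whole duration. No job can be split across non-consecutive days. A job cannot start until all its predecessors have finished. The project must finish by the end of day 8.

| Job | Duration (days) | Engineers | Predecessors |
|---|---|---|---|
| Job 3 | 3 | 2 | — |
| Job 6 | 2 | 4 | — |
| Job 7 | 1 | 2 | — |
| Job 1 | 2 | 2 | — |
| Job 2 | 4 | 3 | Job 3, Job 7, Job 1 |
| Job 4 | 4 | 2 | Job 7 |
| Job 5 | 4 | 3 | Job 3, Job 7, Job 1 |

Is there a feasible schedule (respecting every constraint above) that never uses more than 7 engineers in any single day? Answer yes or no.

no

The minimum achievable peak is 8; 7 < 8, so no feasible schedule stays within the cap.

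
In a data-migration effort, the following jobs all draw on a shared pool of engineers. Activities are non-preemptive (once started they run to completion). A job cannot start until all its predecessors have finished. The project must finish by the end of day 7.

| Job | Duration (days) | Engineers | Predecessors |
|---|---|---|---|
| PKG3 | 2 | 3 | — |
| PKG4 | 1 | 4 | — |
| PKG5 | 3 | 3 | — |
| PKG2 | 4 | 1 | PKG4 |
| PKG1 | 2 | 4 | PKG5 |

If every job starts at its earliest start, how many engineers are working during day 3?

4

At early start, day 3 has: PKG5, PKG2.
Demand: 3 + 1 = 4.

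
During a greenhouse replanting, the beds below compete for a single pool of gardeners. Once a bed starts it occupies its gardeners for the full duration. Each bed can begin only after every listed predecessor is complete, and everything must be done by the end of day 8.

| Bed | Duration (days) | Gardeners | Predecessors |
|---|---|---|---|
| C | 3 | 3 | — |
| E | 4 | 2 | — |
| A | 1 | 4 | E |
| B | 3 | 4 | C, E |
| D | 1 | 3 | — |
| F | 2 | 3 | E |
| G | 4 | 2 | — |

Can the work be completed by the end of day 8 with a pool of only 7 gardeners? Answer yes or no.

yes

Schedule C@1, E@1, A@5, B@6, D@4, F@5, G@1: d1:7  d2:7  d3:7  d4:7  d5:7  d6:7  d7:4  d8:4 — peak 7 ≤ 7.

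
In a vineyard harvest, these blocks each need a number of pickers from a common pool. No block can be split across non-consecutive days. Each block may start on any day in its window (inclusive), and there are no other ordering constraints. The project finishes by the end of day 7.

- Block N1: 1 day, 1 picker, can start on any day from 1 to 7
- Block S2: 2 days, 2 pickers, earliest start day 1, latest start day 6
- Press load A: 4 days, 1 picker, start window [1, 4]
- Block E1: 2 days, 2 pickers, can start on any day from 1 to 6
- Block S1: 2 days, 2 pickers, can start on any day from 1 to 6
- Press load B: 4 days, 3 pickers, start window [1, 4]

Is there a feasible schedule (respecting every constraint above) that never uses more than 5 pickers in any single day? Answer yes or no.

Schedule Block N1@1, Block S2@1, Press load A@1, Block E1@2, Block S1@5, Press load B@4: d1:4  d2:5  d3:3  d4:4  d5:5  d6:5  d7:3 — peak 5 ≤ 5.

yes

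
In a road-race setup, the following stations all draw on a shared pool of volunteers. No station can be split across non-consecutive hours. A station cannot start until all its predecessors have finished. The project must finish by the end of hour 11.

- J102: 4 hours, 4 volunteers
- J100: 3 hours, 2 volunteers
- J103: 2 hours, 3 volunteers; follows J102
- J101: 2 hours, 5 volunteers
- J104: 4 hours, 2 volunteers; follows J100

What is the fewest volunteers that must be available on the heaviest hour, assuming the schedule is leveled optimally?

6

Early-start (J102@1, J100@1, J103@5, J101@1, J104@4) gives peak 11: h1:11  h2:11  h3:6  h4:6  h5:5  h6:5  h7:2  h8:0  h9:0  h10:0  h11:0.
Shift J101→8.
Schedule J102@1, J100@1, J103@5, J101@8, J104@4: h1:6  h2:6  h3:6  h4:6  h5:5  h6:5  h7:2  h8:5  h9:5  h10:0  h11:0 — peak 6.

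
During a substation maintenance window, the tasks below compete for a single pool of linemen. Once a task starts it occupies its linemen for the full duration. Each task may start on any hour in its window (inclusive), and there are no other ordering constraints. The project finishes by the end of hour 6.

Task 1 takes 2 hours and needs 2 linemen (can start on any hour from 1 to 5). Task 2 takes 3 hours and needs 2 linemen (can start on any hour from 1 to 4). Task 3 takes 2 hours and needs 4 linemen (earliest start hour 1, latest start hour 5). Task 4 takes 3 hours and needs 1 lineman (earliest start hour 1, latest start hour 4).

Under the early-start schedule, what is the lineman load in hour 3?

3

At early start, hour 3 has: Task 2, Task 4.
Demand: 2 + 1 = 3.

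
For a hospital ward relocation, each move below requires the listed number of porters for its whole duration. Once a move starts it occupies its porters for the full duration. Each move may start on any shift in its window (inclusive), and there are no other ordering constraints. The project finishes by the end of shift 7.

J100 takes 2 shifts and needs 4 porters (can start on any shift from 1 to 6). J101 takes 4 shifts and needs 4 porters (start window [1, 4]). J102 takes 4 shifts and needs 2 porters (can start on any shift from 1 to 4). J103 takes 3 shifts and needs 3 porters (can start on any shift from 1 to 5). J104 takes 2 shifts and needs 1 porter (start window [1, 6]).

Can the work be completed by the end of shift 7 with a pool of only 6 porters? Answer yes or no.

Total porter-shifts = 43; over 7 shifts the average is 43/7 > 6, so some shift must exceed 6.

no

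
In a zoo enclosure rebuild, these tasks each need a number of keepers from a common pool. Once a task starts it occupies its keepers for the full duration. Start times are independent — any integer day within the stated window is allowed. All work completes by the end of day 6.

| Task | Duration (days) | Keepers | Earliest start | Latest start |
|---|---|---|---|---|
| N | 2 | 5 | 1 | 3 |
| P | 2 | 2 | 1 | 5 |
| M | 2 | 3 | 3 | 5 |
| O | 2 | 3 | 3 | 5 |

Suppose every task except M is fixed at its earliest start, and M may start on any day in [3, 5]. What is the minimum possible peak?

7

M@3: d1:7  d2:7  d3:6  d4:6  d5:0  d6:0 → peak 7
M@4: d1:7  d2:7  d3:3  d4:6  d5:3  d6:0 → peak 7
M@5: d1:7  d2:7  d3:3  d4:3  d5:3  d6:3 → peak 7
Best is M@3, peak 7.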